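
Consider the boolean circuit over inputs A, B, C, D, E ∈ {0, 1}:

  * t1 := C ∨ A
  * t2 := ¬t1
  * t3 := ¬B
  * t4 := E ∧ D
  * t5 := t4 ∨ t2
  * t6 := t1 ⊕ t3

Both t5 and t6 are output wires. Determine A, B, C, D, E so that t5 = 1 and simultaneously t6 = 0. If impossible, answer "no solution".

Check with A=0, B=1, C=0, D=1, E=0:
t1 = C ∨ A = 0 ∨ 0 = 0
t2 = ¬t1 = ¬0 = 1
t3 = ¬B = ¬1 = 0
t4 = E ∧ D = 0 ∧ 1 = 0
t5 = t4 ∨ t2 = 0 ∨ 1 = 1
t6 = t1 ⊕ t3 = 0 ⊕ 0 = 0
So t5 = 1 and t6 = 0.

A=0, B=1, C=0, D=1, E=0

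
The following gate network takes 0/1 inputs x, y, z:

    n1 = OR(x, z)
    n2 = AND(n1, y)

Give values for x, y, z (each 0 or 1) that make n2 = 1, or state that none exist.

x=1, y=1, z=0

n2 = AND(n1, y) must be 1, so both n1 = 1 and y = 1.
n1 = OR(x, z) must be 1, so at least one of x, z is 1.
Check with x=1, y=1, z=0:
n1 = OR(x, z) = OR(1, 0) = 1
n2 = AND(n1, y) = AND(1, 1) = 1
So n2 = 1 as required.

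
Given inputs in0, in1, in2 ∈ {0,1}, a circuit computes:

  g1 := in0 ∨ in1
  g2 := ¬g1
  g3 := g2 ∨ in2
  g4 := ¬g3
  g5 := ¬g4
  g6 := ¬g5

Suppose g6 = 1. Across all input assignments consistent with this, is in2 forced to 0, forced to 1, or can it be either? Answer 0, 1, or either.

0

g6 = ¬g5 must be 1, so g5 = 0.
Every assignment with g6 = 1 has in2 = 0; there are 3 such assignment(s).
  in0=0, in1=1, in2=0
  in0=1, in1=0, in2=0
  in0=1, in1=1, in2=0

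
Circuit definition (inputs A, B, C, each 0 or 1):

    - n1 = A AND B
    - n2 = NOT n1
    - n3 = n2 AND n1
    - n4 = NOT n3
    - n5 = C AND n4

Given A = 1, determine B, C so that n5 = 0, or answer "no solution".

B=1 C=0

Check with A = 1 and B=1, C=0:
n1 = A AND B = 1 AND 1 = 1
n2 = NOT n1 = NOT 1 = 0
n3 = n2 AND n1 = 0 AND 1 = 0
n4 = NOT n3 = NOT 0 = 1
n5 = C AND n4 = 0 AND 1 = 0
So n5 = 0.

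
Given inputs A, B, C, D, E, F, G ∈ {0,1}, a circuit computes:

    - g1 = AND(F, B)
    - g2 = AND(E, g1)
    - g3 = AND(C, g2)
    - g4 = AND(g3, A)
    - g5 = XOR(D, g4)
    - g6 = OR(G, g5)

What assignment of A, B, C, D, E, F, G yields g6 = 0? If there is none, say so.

g6 = OR(G, g5) must be 0, so both G = 0 and g5 = 0.
g5 = XOR(D, g4) must be 0, so D and g4 are equal.
Check with A=0 B=1 C=0 D=0 E=1 F=0 G=0:
g1 = AND(F, B) = AND(0, 1) = 0
g2 = AND(E, g1) = AND(1, 0) = 0
g3 = AND(C, g2) = AND(0, 0) = 0
g4 = AND(g3, A) = AND(0, 0) = 0
g5 = XOR(D, g4) = XOR(0, 0) = 0
g6 = OR(G, g5) = OR(0, 0) = 0
So g6 = 0 as required.

A=0 B=1 C=0 D=0 E=1 F=0 G=0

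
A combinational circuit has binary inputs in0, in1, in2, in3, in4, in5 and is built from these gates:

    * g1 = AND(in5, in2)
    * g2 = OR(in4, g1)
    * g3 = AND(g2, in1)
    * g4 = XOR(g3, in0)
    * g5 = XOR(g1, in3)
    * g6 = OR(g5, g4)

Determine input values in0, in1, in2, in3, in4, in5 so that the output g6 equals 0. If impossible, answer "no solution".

in0=1, in1=1, in2=0, in3=0, in4=1, in5=0

g6 = OR(g5, g4) must be 0, so both g5 = 0 and g4 = 0.
g5 = XOR(g1, in3) must be 0, so g1 and in3 are equal.
g4 = XOR(g3, in0) must be 0, so g3 and in0 are equal.
Check with in0=1, in1=1, in2=0, in3=0, in4=1, in5=0:
g1 = AND(in5, in2) = AND(0, 0) = 0
g2 = OR(in4, g1) = OR(1, 0) = 1
g3 = AND(g2, in1) = AND(1, 1) = 1
g4 = XOR(g3, in0) = XOR(1, 1) = 0
g5 = XOR(g1, in3) = XOR(0, 0) = 0
g6 = OR(g5, g4) = OR(0, 0) = 0
So g6 = 0 as required.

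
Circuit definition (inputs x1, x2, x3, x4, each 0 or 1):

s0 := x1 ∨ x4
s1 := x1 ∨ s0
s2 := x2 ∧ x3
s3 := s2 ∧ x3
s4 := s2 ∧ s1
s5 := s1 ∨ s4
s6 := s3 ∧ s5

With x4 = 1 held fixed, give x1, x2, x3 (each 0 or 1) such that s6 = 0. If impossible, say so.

x1=0 x2=0 x3=1

Check with x4 = 1 and x1=0, x2=0, x3=1:
s0 = x1 ∨ x4 = 0 ∨ 1 = 1
s1 = x1 ∨ s0 = 0 ∨ 1 = 1
s2 = x2 ∧ x3 = 0 ∧ 1 = 0
s3 = s2 ∧ x3 = 0 ∧ 1 = 0
s4 = s2 ∧ s1 = 0 ∧ 1 = 0
s5 = s1 ∨ s4 = 1 ∨ 0 = 1
s6 = s3 ∧ s5 = 0 ∧ 1 = 0
So s6 = 0.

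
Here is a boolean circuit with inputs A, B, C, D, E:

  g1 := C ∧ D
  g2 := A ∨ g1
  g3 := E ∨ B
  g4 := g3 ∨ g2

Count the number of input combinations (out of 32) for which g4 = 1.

g4 = g3 ∨ g2 must be 1, so at least one of g3, g2 is 1.
Enumerating the 32 input combinations, 29 give g4 = 1 and 3 give g4 = 0.

29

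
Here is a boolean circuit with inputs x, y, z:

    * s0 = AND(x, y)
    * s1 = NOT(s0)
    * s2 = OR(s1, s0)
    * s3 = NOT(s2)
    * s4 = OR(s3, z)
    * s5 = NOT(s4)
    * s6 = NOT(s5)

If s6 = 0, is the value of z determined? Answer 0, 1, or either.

s6 = NOT(s5) must be 0, so s5 = 1.
s5 = NOT(s4) must be 1, so s4 = 0.
Every assignment with s6 = 0 has z = 0; there are 4 such assignment(s).
  x=0, y=0, z=0
  x=0, y=1, z=0
  x=1, y=0, z=0
  x=1, y=1, z=0

0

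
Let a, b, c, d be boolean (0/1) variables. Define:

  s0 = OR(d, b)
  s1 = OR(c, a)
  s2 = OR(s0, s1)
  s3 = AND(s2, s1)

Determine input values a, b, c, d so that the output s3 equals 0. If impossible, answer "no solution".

s3 = AND(s2, s1) must be 0, so at least one of s2, s1 is 0.
Check with a=0 b=0 c=0 d=0:
s0 = OR(d, b) = OR(0, 0) = 0
s1 = OR(c, a) = OR(0, 0) = 0
s2 = OR(s0, s1) = OR(0, 0) = 0
s3 = AND(s2, s1) = AND(0, 0) = 0
So s3 = 0 as required.

a=0 b=0 c=0 d=0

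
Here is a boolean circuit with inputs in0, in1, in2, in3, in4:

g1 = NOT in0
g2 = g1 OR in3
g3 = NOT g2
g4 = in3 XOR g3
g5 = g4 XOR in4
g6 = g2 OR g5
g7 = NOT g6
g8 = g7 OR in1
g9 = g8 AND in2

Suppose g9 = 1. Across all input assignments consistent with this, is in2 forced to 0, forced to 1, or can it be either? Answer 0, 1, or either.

g9 = g8 AND in2 must be 1, so both g8 = 1 and in2 = 1.
g8 = g7 OR in1 must be 1, so at least one of g7, in1 is 1.
Every assignment with g9 = 1 has in2 = 1; there are 9 such assignment(s).

1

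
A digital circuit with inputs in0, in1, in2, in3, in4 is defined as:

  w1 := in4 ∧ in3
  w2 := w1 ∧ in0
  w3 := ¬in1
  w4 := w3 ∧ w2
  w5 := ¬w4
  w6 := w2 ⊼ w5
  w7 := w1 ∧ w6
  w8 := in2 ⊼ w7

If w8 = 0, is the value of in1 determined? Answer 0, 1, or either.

Both values of in1 occur among assignments with w8 = 0:
  in1=0: in0=0, in1=0, in2=1, in3=1, in4=1
  in1=1: in0=0, in1=1, in2=1, in3=1, in4=1

either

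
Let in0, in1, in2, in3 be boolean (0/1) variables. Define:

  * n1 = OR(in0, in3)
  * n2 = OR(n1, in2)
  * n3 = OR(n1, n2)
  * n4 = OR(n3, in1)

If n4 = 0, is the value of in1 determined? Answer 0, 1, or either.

n4 = OR(n3, in1) must be 0, so both n3 = 0 and in1 = 0.
Every assignment with n4 = 0 has in1 = 0; there are 1 such assignment(s).
  in0=0, in1=0, in2=0, in3=0

0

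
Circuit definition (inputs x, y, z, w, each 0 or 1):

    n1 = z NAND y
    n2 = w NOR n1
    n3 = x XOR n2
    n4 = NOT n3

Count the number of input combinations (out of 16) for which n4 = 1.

8

n4 = NOT n3 must be 1, so n3 = 0.
n3 = x XOR n2 must be 0, so x and n2 are equal.
Enumerating the 16 input combinations, 8 give n4 = 1 and 8 give n4 = 0.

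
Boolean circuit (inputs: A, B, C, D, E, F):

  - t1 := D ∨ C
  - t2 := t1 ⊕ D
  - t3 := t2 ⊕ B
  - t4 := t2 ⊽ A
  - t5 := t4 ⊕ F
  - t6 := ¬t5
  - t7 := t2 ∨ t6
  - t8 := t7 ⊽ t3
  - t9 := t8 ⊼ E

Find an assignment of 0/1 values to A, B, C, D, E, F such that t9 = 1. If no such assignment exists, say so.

A=0 B=1 C=0 D=1 E=1 F=0

t9 = t8 ⊼ E must be 1, so at least one of t8, E is 0.
Check with A=0 B=1 C=0 D=1 E=1 F=0:
t1 = D ∨ C = 1 ∨ 0 = 1
t2 = t1 ⊕ D = 1 ⊕ 1 = 0
t3 = t2 ⊕ B = 0 ⊕ 1 = 1
t4 = t2 ⊽ A = 0 ⊽ 0 = 1
t5 = t4 ⊕ F = 1 ⊕ 0 = 1
t6 = ¬t5 = ¬1 = 0
t7 = t2 ∨ t6 = 0 ∨ 0 = 0
t8 = t7 ⊽ t3 = 0 ⊽ 1 = 0
t9 = t8 ⊼ E = 0 ⊼ 1 = 1
So t9 = 1 as required.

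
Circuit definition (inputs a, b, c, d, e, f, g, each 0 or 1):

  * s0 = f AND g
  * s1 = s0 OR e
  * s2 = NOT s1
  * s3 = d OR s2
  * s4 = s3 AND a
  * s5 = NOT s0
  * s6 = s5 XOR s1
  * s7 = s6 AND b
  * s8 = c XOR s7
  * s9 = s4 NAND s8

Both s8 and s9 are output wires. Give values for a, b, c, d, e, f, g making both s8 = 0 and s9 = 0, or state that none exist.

Across all 128 input combinations, none give both s8 = 0 and s9 = 0.

no solution exists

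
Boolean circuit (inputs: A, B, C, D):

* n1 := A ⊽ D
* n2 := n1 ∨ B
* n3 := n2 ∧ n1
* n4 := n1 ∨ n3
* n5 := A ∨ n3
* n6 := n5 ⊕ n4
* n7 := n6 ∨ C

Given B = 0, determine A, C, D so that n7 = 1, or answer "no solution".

A=0 C=1 D=0

n7 = n6 ∨ C must be 1, so at least one of n6, C is 1.
Check with B = 0 and A=0, C=1, D=0:
n1 = A ⊽ D = 0 ⊽ 0 = 1
n2 = n1 ∨ B = 1 ∨ 0 = 1
n3 = n2 ∧ n1 = 1 ∧ 1 = 1
n4 = n1 ∨ n3 = 1 ∨ 1 = 1
n5 = A ∨ n3 = 0 ∨ 1 = 1
n6 = n5 ⊕ n4 = 1 ⊕ 1 = 0
n7 = n6 ∨ C = 0 ∨ 1 = 1
So n7 = 1.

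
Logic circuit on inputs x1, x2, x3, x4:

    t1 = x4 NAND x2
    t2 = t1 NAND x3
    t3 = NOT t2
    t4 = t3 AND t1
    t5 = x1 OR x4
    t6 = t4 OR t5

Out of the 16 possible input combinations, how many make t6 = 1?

14

t6 = t4 OR t5 must be 1, so at least one of t4, t5 is 1.
Enumerating the 16 input combinations, 14 give t6 = 1 and 2 give t6 = 0.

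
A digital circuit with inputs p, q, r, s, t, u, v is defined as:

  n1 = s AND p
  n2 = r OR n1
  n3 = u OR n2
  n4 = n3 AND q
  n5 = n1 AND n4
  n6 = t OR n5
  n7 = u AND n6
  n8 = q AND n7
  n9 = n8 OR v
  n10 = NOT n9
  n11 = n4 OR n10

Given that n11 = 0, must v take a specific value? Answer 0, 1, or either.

1

n11 = n4 OR n10 must be 0, so both n4 = 0 and n10 = 0.
Every assignment with n11 = 0 has v = 1; there are 38 such assignment(s).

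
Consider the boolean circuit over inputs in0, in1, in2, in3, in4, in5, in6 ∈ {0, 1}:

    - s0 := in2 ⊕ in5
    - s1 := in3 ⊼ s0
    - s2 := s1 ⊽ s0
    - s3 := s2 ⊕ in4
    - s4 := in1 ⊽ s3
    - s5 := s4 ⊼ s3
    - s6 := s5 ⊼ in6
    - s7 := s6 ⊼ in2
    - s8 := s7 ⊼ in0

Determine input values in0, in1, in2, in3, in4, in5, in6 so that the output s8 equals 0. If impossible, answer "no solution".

in0=1, in1=1, in2=0, in3=0, in4=0, in5=1, in6=1

Check with in0=1, in1=1, in2=0, in3=0, in4=0, in5=1, in6=1:
s0 = in2 ⊕ in5 = 0 ⊕ 1 = 1
s1 = in3 ⊼ s0 = 0 ⊼ 1 = 1
s2 = s1 ⊽ s0 = 1 ⊽ 1 = 0
s3 = s2 ⊕ in4 = 0 ⊕ 0 = 0
s4 = in1 ⊽ s3 = 1 ⊽ 0 = 0
s5 = s4 ⊼ s3 = 0 ⊼ 0 = 1
s6 = s5 ⊼ in6 = 1 ⊼ 1 = 0
s7 = s6 ⊼ in2 = 0 ⊼ 0 = 1
s8 = s7 ⊼ in0 = 1 ⊼ 1 = 0
So s8 = 0 as required.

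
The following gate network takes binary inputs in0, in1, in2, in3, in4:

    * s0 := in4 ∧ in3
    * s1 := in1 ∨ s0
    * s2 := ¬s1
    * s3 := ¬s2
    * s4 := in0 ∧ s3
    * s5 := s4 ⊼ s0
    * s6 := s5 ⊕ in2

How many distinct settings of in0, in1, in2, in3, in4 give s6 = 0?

16

s6 = s5 ⊕ in2 must be 0, so s5 and in2 are equal.
Enumerating the 32 input combinations, 16 give s6 = 0 and 16 give s6 = 1.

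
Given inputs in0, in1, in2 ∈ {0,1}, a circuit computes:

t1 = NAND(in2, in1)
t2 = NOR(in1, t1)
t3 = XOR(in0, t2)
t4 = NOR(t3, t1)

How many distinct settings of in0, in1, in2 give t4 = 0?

t4 = NOR(t3, t1) must be 0, so at least one of t3, t1 is 1.
Enumerating the 8 input combinations, 7 give t4 = 0 and 1 give t4 = 1.

7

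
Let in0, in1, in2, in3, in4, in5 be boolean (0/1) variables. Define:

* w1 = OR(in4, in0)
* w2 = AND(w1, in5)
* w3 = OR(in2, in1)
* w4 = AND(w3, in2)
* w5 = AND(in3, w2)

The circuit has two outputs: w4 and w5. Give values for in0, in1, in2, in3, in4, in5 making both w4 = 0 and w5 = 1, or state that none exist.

Check with in0=1, in1=0, in2=0, in3=1, in4=0, in5=1:
w1 = OR(in4, in0) = OR(0, 1) = 1
w2 = AND(w1, in5) = AND(1, 1) = 1
w3 = OR(in2, in1) = OR(0, 0) = 0
w4 = AND(w3, in2) = AND(0, 0) = 0
w5 = AND(in3, w2) = AND(1, 1) = 1
So w4 = 0 and w5 = 1.

in0=1, in1=0, in2=0, in3=1, in4=0, in5=1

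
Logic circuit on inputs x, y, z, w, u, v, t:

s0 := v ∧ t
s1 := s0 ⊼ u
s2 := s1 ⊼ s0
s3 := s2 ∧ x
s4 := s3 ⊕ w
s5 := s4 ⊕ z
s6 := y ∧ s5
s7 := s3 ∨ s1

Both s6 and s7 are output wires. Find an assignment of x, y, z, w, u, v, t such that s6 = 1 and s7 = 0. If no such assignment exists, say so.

Check with x=0 y=1 z=1 w=0 u=1 v=1 t=1:
s0 = v ∧ t = 1 ∧ 1 = 1
s1 = s0 ⊼ u = 1 ⊼ 1 = 0
s2 = s1 ⊼ s0 = 0 ⊼ 1 = 1
s3 = s2 ∧ x = 1 ∧ 0 = 0
s4 = s3 ⊕ w = 0 ⊕ 0 = 0
s5 = s4 ⊕ z = 0 ⊕ 1 = 1
s6 = y ∧ s5 = 1 ∧ 1 = 1
s7 = s3 ∨ s1 = 0 ∨ 0 = 0
So s6 = 1 and s7 = 0.

x=0 y=1 z=1 w=0 u=1 v=1 t=1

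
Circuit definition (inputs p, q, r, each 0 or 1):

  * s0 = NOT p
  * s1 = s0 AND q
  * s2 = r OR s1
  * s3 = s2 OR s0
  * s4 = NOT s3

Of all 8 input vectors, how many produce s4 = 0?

6

s4 = NOT s3 must be 0, so s3 = 1.
Satisfying assignments:
  p=0, q=0, r=0
  p=0, q=0, r=1
  p=0, q=1, r=0
  p=0, q=1, r=1
  p=1, q=0, r=1
  p=1, q=1, r=1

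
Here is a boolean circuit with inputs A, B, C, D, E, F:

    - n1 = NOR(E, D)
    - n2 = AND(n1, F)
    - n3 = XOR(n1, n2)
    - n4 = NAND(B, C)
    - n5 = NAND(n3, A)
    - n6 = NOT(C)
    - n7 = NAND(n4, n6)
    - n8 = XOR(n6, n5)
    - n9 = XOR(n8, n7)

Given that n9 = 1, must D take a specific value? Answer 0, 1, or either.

n9 = XOR(n8, n7) must be 1, so n8 and n7 differ.
Every assignment with n9 = 1 has D = 0; there are 4 such assignment(s).
  A=1, B=0, C=0, D=0, E=0, F=0
  A=1, B=0, C=1, D=0, E=0, F=0
  A=1, B=1, C=0, D=0, E=0, F=0
  A=1, B=1, C=1, D=0, E=0, F=0

0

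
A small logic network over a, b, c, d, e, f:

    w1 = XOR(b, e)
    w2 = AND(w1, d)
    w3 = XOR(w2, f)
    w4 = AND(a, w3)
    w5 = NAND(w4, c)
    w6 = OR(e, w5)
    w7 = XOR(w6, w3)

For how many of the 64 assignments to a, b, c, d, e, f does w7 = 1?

w7 = XOR(w6, w3) must be 1, so w6 and w3 differ.
Enumerating the 64 input combinations, 36 give w7 = 1 and 28 give w7 = 0.

36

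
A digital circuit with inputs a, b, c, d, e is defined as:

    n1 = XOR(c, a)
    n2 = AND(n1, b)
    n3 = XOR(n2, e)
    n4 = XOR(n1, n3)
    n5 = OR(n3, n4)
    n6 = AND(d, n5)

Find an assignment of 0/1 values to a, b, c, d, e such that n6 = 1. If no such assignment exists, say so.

a=1, b=1, c=0, d=1, e=1

n6 = AND(d, n5) must be 1, so both d = 1 and n5 = 1.
n5 = OR(n3, n4) must be 1, so at least one of n3, n4 is 1.
Check with a=1, b=1, c=0, d=1, e=1:
n1 = XOR(c, a) = XOR(0, 1) = 1
n2 = AND(n1, b) = AND(1, 1) = 1
n3 = XOR(n2, e) = XOR(1, 1) = 0
n4 = XOR(n1, n3) = XOR(1, 0) = 1
n5 = OR(n3, n4) = OR(0, 1) = 1
n6 = AND(d, n5) = AND(1, 1) = 1
So n6 = 1 as required.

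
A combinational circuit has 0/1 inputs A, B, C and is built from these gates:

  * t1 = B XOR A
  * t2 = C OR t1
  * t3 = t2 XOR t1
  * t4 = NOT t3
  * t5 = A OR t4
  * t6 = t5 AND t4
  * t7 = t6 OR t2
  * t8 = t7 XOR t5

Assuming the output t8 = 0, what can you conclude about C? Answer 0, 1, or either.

either

Both values of C occur among assignments with t8 = 0:
  C=0: A=0, B=0, C=0
  C=1: A=0, B=1, C=1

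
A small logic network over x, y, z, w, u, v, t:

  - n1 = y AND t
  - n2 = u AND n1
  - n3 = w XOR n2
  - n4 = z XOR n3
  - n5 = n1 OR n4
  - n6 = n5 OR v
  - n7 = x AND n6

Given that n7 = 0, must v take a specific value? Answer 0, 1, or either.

either

Both values of v occur among assignments with n7 = 0:
  v=0: x=0, y=0, z=0, w=0, u=0, v=0, t=0
  v=1: x=0, y=0, z=0, w=0, u=0, v=1, t=0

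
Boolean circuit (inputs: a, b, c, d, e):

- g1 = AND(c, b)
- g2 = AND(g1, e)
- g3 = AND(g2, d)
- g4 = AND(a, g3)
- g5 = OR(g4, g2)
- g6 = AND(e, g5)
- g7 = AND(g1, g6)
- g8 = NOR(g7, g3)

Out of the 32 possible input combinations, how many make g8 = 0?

4

g8 = NOR(g7, g3) must be 0, so at least one of g7, g3 is 1.
Satisfying assignments:
  a=0, b=1, c=1, d=0, e=1
  a=0, b=1, c=1, d=1, e=1
  a=1, b=1, c=1, d=0, e=1
  a=1, b=1, c=1, d=1, e=1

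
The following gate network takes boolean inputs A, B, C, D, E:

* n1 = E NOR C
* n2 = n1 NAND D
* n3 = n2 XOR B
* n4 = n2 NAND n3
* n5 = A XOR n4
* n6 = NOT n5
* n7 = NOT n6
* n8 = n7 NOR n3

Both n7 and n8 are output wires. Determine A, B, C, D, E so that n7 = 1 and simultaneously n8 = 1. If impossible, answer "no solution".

no solution exists

Across all 32 input combinations, none give both n7 = 1 and n8 = 1.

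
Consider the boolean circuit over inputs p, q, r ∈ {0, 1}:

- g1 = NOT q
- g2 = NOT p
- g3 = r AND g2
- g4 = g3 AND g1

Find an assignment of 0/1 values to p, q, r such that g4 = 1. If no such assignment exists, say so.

Check with p=0, q=0, r=1:
g1 = NOT q = NOT 0 = 1
g2 = NOT p = NOT 0 = 1
g3 = r AND g2 = 1 AND 1 = 1
g4 = g3 AND g1 = 1 AND 1 = 1
So g4 = 1 as required.

p=0, q=0, r=1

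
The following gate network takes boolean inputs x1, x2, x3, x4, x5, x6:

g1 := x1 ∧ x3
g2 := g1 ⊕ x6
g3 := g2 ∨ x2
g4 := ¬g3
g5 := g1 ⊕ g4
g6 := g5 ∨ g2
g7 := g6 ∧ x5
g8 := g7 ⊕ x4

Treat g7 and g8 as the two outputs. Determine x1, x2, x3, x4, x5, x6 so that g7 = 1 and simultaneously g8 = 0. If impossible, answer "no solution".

Check with x1=1 x2=1 x3=1 x4=1 x5=1 x6=0:
g1 = x1 ∧ x3 = 1 ∧ 1 = 1
g2 = g1 ⊕ x6 = 1 ⊕ 0 = 1
g3 = g2 ∨ x2 = 1 ∨ 1 = 1
g4 = ¬g3 = ¬1 = 0
g5 = g1 ⊕ g4 = 1 ⊕ 0 = 1
g6 = g5 ∨ g2 = 1 ∨ 1 = 1
g7 = g6 ∧ x5 = 1 ∧ 1 = 1
g8 = g7 ⊕ x4 = 1 ⊕ 1 = 0
So g7 = 1 and g8 = 0.

x1=1 x2=1 x3=1 x4=1 x5=1 x6=0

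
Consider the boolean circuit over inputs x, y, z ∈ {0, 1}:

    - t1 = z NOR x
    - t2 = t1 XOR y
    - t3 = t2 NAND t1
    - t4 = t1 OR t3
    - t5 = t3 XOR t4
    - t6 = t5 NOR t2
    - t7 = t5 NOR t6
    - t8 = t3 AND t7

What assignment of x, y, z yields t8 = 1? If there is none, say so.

x=1 y=1 z=0

t8 = t3 AND t7 must be 1, so both t3 = 1 and t7 = 1.
t3 = t2 NAND t1 must be 1, so at least one of t2, t1 is 0.
t7 = t5 NOR t6 must be 1, so both t5 = 0 and t6 = 0.
Check with x=1 y=1 z=0:
t1 = z NOR x = 0 NOR 1 = 0
t2 = t1 XOR y = 0 XOR 1 = 1
t3 = t2 NAND t1 = 1 NAND 0 = 1
t4 = t1 OR t3 = 0 OR 1 = 1
t5 = t3 XOR t4 = 1 XOR 1 = 0
t6 = t5 NOR t2 = 0 NOR 1 = 0
t7 = t5 NOR t6 = 0 NOR 0 = 1
t8 = t3 AND t7 = 1 AND 1 = 1
So t8 = 1 as required.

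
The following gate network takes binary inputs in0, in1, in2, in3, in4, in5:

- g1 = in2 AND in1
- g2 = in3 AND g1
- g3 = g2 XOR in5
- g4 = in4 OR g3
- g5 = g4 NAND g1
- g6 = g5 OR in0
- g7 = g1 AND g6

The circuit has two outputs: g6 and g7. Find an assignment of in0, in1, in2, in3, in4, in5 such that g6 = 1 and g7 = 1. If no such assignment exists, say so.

Check with in0=0 in1=1 in2=1 in3=0 in4=0 in5=0:
g1 = in2 AND in1 = 1 AND 1 = 1
g2 = in3 AND g1 = 0 AND 1 = 0
g3 = g2 XOR in5 = 0 XOR 0 = 0
g4 = in4 OR g3 = 0 OR 0 = 0
g5 = g4 NAND g1 = 0 NAND 1 = 1
g6 = g5 OR in0 = 1 OR 0 = 1
g7 = g1 AND g6 = 1 AND 1 = 1
So g6 = 1 and g7 = 1.

in0=0 in1=1 in2=1 in3=0 in4=0 in5=0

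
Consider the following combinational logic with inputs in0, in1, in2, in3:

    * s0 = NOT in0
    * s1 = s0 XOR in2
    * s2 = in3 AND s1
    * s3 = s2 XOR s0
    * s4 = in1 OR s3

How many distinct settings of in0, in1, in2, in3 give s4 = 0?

4

s4 = in1 OR s3 must be 0, so both in1 = 0 and s3 = 0.
s3 = s2 XOR s0 must be 0, so s2 and s0 are equal.
Satisfying assignments:
  in0=0, in1=0, in2=0, in3=1
  in0=1, in1=0, in2=0, in3=0
  in0=1, in1=0, in2=0, in3=1
  in0=1, in1=0, in2=1, in3=0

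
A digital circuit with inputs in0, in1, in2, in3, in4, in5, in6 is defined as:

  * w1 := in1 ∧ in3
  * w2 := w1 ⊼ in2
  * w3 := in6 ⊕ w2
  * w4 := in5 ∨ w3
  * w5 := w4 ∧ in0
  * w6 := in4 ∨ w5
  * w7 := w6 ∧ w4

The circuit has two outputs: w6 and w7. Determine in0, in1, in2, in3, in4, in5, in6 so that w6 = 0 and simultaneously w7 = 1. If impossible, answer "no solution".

no solution exists

Across all 128 input combinations, none give both w6 = 0 and w7 = 1.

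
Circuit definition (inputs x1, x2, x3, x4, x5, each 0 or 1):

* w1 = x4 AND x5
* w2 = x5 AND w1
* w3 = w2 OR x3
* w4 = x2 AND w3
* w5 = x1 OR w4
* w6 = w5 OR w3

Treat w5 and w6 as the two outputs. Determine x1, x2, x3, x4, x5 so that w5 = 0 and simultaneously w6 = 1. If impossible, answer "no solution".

Check with x1=0, x2=0, x3=0, x4=1, x5=1:
w1 = x4 AND x5 = 1 AND 1 = 1
w2 = x5 AND w1 = 1 AND 1 = 1
w3 = w2 OR x3 = 1 OR 0 = 1
w4 = x2 AND w3 = 0 AND 1 = 0
w5 = x1 OR w4 = 0 OR 0 = 0
w6 = w5 OR w3 = 0 OR 1 = 1
So w5 = 0 and w6 = 1.

x1=0, x2=0, x3=0, x4=1, x5=1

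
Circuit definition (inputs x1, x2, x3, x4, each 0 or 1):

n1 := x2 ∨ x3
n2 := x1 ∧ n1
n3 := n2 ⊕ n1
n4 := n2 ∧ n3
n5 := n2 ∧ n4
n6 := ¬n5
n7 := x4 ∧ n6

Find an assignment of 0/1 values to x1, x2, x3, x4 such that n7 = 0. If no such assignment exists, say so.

x1=0, x2=1, x3=0, x4=0

n7 = x4 ∧ n6 must be 0, so at least one of x4, n6 is 0.
Check with x1=0, x2=1, x3=0, x4=0:
n1 = x2 ∨ x3 = 1 ∨ 0 = 1
n2 = x1 ∧ n1 = 0 ∧ 1 = 0
n3 = n2 ⊕ n1 = 0 ⊕ 1 = 1
n4 = n2 ∧ n3 = 0 ∧ 1 = 0
n5 = n2 ∧ n4 = 0 ∧ 0 = 0
n6 = ¬n5 = ¬0 = 1
n7 = x4 ∧ n6 = 0 ∧ 1 = 0
So n7 = 0 as required.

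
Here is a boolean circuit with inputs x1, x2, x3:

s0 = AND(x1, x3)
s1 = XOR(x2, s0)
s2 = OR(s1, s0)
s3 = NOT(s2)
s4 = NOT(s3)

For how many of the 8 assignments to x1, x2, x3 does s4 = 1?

5

s4 = NOT(s3) must be 1, so s3 = 0.
s3 = NOT(s2) must be 0, so s2 = 1.
Enumerating the 8 input combinations, 5 give s4 = 1 and 3 give s4 = 0.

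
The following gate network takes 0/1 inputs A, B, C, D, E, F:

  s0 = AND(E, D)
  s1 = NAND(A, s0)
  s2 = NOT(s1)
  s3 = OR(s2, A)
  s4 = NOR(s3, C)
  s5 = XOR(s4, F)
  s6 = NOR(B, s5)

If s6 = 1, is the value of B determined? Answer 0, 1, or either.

s6 = NOR(B, s5) must be 1, so both B = 0 and s5 = 0.
Every assignment with s6 = 1 has B = 0; there are 16 such assignment(s).

0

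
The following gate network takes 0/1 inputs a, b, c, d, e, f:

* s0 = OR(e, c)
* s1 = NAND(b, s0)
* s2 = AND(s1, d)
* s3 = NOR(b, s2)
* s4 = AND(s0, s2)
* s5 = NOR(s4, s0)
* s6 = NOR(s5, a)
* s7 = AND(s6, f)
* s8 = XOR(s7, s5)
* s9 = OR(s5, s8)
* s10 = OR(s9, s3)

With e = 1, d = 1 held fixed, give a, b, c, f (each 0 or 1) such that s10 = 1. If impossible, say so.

Check with e = 1, d = 1 and a=0, b=1, c=1, f=1:
s0 = OR(e, c) = OR(1, 1) = 1
s1 = NAND(b, s0) = NAND(1, 1) = 0
s2 = AND(s1, d) = AND(0, 1) = 0
s3 = NOR(b, s2) = NOR(1, 0) = 0
s4 = AND(s0, s2) = AND(1, 0) = 0
s5 = NOR(s4, s0) = NOR(0, 1) = 0
s6 = NOR(s5, a) = NOR(0, 0) = 1
s7 = AND(s6, f) = AND(1, 1) = 1
s8 = XOR(s7, s5) = XOR(1, 0) = 1
s9 = OR(s5, s8) = OR(0, 1) = 1
s10 = OR(s9, s3) = OR(1, 0) = 1
So s10 = 1.

a=0, b=1, c=1, f=1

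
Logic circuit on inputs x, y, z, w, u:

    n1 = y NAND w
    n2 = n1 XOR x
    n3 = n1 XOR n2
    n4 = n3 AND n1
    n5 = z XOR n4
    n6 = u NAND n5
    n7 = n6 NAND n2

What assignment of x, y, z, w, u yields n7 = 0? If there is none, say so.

Check with x=0, y=1, z=0, w=0, u=1:
n1 = y NAND w = 1 NAND 0 = 1
n2 = n1 XOR x = 1 XOR 0 = 1
n3 = n1 XOR n2 = 1 XOR 1 = 0
n4 = n3 AND n1 = 0 AND 1 = 0
n5 = z XOR n4 = 0 XOR 0 = 0
n6 = u NAND n5 = 1 NAND 0 = 1
n7 = n6 NAND n2 = 1 NAND 1 = 0
So n7 = 0 as required.

x=0, y=1, z=0, w=0, u=1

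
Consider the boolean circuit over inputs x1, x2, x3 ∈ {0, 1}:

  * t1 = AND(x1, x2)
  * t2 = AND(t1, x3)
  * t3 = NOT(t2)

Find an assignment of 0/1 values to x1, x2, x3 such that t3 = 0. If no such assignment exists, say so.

x1=1, x2=1, x3=1

t3 = NOT(t2) must be 0, so t2 = 1.
t2 = AND(t1, x3) must be 1, so both t1 = 1 and x3 = 1.
Check with x1=1, x2=1, x3=1:
t1 = AND(x1, x2) = AND(1, 1) = 1
t2 = AND(t1, x3) = AND(1, 1) = 1
t3 = NOT(t2) = NOT 1 = 0
So t3 = 0 as required.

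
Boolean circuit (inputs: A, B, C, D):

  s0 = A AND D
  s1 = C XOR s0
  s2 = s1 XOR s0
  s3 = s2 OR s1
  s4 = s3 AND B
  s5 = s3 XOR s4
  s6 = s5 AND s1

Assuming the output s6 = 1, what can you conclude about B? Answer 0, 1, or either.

s6 = s5 AND s1 must be 1, so both s5 = 1 and s1 = 1.
s5 = s3 XOR s4 must be 1, so s3 and s4 differ.
s1 = C XOR s0 must be 1, so C and s0 differ.
Every assignment with s6 = 1 has B = 0; there are 4 such assignment(s).
  A=0, B=0, C=1, D=0
  A=0, B=0, C=1, D=1
  A=1, B=0, C=0, D=1
  A=1, B=0, C=1, D=0

0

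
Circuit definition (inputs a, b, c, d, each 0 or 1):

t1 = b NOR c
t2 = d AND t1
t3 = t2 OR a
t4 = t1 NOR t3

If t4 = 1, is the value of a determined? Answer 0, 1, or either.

t4 = t1 NOR t3 must be 1, so both t1 = 0 and t3 = 0.
t1 = b NOR c must be 0, so at least one of b, c is 1.
t3 = t2 OR a must be 0, so both t2 = 0 and a = 0.
Every assignment with t4 = 1 has a = 0; there are 6 such assignment(s).

0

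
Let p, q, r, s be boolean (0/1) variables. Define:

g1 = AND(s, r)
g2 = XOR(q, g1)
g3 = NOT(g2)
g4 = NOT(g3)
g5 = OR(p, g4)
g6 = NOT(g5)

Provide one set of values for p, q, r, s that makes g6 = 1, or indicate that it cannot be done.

p=0 q=0 r=0 s=1

Check with p=0 q=0 r=0 s=1:
g1 = AND(s, r) = AND(1, 0) = 0
g2 = XOR(q, g1) = XOR(0, 0) = 0
g3 = NOT(g2) = NOT 0 = 1
g4 = NOT(g3) = NOT 1 = 0
g5 = OR(p, g4) = OR(0, 0) = 0
g6 = NOT(g5) = NOT 0 = 1
So g6 = 1 as required.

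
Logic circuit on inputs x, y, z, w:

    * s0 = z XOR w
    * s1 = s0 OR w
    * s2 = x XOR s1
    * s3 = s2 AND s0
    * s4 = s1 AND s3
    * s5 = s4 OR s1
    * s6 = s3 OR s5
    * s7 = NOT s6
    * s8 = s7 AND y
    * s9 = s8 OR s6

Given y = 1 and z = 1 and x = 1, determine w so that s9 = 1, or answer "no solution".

w=1

Check with y = 1 and z = 1 and x = 1 and w=1:
s0 = z XOR w = 1 XOR 1 = 0
s1 = s0 OR w = 0 OR 1 = 1
s2 = x XOR s1 = 1 XOR 1 = 0
s3 = s2 AND s0 = 0 AND 0 = 0
s4 = s1 AND s3 = 1 AND 0 = 0
s5 = s4 OR s1 = 0 OR 1 = 1
s6 = s3 OR s5 = 0 OR 1 = 1
s7 = NOT s6 = NOT 1 = 0
s8 = s7 AND y = 0 AND 1 = 0
s9 = s8 OR s6 = 0 OR 1 = 1
So s9 = 1.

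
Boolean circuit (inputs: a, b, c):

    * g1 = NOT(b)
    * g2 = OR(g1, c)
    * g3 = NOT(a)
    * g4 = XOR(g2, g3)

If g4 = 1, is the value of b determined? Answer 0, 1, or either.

either

Both values of b occur among assignments with g4 = 1:
  b=0: a=1, b=0, c=0
  b=1: a=0, b=1, c=0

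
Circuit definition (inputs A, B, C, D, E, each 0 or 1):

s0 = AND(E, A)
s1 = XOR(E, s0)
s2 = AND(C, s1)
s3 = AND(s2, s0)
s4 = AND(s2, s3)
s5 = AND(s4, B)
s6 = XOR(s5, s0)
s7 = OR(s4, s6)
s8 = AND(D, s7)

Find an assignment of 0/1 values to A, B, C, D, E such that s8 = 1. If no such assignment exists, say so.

A=1 B=0 C=1 D=1 E=1

s8 = AND(D, s7) must be 1, so both D = 1 and s7 = 1.
s7 = OR(s4, s6) must be 1, so at least one of s4, s6 is 1.
Check with A=1 B=0 C=1 D=1 E=1:
s0 = AND(E, A) = AND(1, 1) = 1
s1 = XOR(E, s0) = XOR(1, 1) = 0
s2 = AND(C, s1) = AND(1, 0) = 0
s3 = AND(s2, s0) = AND(0, 1) = 0
s4 = AND(s2, s3) = AND(0, 0) = 0
s5 = AND(s4, B) = AND(0, 0) = 0
s6 = XOR(s5, s0) = XOR(0, 1) = 1
s7 = OR(s4, s6) = OR(0, 1) = 1
s8 = AND(D, s7) = AND(1, 1) = 1
So s8 = 1 as required.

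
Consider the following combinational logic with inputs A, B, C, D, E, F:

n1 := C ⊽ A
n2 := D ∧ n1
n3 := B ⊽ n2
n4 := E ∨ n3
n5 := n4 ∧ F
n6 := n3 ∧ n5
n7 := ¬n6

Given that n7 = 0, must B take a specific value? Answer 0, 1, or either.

n7 = ¬n6 must be 0, so n6 = 1.
Every assignment with n7 = 0 has B = 0; there are 14 such assignment(s).

0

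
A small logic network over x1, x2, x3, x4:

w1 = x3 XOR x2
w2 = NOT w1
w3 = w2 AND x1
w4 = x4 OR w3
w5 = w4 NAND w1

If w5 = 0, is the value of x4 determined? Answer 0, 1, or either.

1

w5 = w4 NAND w1 must be 0, so both w4 = 1 and w1 = 1.
w4 = x4 OR w3 must be 1, so at least one of x4, w3 is 1.
Every assignment with w5 = 0 has x4 = 1; there are 4 such assignment(s).
  x1=0, x2=0, x3=1, x4=1
  x1=0, x2=1, x3=0, x4=1
  x1=1, x2=0, x3=1, x4=1
  x1=1, x2=1, x3=0, x4=1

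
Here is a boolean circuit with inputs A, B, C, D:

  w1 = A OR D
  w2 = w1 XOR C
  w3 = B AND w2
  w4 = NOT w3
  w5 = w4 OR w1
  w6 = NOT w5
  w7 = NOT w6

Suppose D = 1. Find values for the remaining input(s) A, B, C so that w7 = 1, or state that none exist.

w7 = NOT w6 must be 1, so w6 = 0.
Check with D = 1 and A=0, B=0, C=0:
w1 = A OR D = 0 OR 1 = 1
w2 = w1 XOR C = 1 XOR 0 = 1
w3 = B AND w2 = 0 AND 1 = 0
w4 = NOT w3 = NOT 0 = 1
w5 = w4 OR w1 = 1 OR 1 = 1
w6 = NOT w5 = NOT 1 = 0
w7 = NOT w6 = NOT 0 = 1
So w7 = 1.

A=0, B=0, C=0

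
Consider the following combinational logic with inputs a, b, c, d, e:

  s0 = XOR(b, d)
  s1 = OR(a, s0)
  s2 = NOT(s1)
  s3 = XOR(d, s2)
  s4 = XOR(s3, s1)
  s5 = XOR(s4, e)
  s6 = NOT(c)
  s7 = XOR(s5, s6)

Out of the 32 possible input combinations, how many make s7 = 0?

16

s7 = XOR(s5, s6) must be 0, so s5 and s6 are equal.
Enumerating the 32 input combinations, 16 give s7 = 0 and 16 give s7 = 1.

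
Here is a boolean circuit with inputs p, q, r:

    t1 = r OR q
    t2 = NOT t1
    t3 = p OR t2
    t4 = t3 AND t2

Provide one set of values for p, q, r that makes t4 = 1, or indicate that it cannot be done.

p=0, q=0, r=0

t4 = t3 AND t2 must be 1, so both t3 = 1 and t2 = 1.
t3 = p OR t2 must be 1, so at least one of p, t2 is 1.
t2 = NOT t1 must be 1, so t1 = 0.
Check with p=0, q=0, r=0:
t1 = r OR q = 0 OR 0 = 0
t2 = NOT t1 = NOT 0 = 1
t3 = p OR t2 = 0 OR 1 = 1
t4 = t3 AND t2 = 1 AND 1 = 1
So t4 = 1 as required.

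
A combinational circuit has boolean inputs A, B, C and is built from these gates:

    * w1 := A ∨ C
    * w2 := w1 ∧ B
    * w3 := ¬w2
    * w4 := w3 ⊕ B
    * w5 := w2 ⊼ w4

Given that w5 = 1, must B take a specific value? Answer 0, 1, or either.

Both values of B occur among assignments with w5 = 1:
  B=0: A=0, B=0, C=0
  B=1: A=0, B=1, C=0

either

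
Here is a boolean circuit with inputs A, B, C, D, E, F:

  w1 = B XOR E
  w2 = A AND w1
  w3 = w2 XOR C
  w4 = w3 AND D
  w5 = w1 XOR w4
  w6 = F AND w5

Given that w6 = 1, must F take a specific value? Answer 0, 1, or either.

w6 = F AND w5 must be 1, so both F = 1 and w5 = 1.
Every assignment with w6 = 1 has F = 1; there are 16 such assignment(s).

1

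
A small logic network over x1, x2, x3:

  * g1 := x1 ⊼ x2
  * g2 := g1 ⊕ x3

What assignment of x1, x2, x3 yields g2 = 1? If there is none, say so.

x1=0, x2=1, x3=0

g2 = g1 ⊕ x3 must be 1, so g1 and x3 differ.
Check with x1=0, x2=1, x3=0:
g1 = x1 ⊼ x2 = 0 ⊼ 1 = 1
g2 = g1 ⊕ x3 = 1 ⊕ 0 = 1
So g2 = 1 as required.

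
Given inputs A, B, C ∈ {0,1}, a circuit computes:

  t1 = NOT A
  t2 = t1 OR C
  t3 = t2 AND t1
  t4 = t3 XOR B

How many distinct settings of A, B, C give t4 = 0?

t4 = t3 XOR B must be 0, so t3 and B are equal.
Enumerating the 8 input combinations, 4 give t4 = 0 and 4 give t4 = 1.

4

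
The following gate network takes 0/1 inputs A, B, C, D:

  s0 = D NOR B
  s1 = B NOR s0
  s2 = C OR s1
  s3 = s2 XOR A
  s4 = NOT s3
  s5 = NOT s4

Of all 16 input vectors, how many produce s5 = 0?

8

s5 = NOT s4 must be 0, so s4 = 1.
Enumerating the 16 input combinations, 8 give s5 = 0 and 8 give s5 = 1.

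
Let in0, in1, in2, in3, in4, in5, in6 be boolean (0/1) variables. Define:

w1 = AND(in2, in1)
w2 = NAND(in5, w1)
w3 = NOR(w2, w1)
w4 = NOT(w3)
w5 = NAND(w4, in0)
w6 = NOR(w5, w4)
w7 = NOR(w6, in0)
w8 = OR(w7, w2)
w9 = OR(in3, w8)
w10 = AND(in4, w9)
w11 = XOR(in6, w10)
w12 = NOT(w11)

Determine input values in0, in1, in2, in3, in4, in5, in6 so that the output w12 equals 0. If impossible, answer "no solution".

w12 = NOT(w11) must be 0, so w11 = 1.
w11 = XOR(in6, w10) must be 1, so in6 and w10 differ.
Check with in0=1, in1=1, in2=1, in3=0, in4=0, in5=1, in6=1:
w1 = AND(in2, in1) = AND(1, 1) = 1
w2 = NAND(in5, w1) = NAND(1, 1) = 0
w3 = NOR(w2, w1) = NOR(0, 1) = 0
w4 = NOT(w3) = NOT 0 = 1
w5 = NAND(w4, in0) = NAND(1, 1) = 0
w6 = NOR(w5, w4) = NOR(0, 1) = 0
w7 = NOR(w6, in0) = NOR(0, 1) = 0
w8 = OR(w7, w2) = OR(0, 0) = 0
w9 = OR(in3, w8) = OR(0, 0) = 0
w10 = AND(in4, w9) = AND(0, 0) = 0
w11 = XOR(in6, w10) = XOR(1, 0) = 1
w12 = NOT(w11) = NOT 1 = 0
So w12 = 0 as required.

in0=1, in1=1, in2=1, in3=0, in4=0, in5=1, in6=1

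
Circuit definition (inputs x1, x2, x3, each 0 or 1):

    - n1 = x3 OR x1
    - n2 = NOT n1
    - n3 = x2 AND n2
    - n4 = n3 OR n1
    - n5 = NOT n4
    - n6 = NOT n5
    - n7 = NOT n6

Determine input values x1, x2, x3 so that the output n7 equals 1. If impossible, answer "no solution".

n7 = NOT n6 must be 1, so n6 = 0.
Check with x1=0 x2=0 x3=0:
n1 = x3 OR x1 = 0 OR 0 = 0
n2 = NOT n1 = NOT 0 = 1
n3 = x2 AND n2 = 0 AND 1 = 0
n4 = n3 OR n1 = 0 OR 0 = 0
n5 = NOT n4 = NOT 0 = 1
n6 = NOT n5 = NOT 1 = 0
n7 = NOT n6 = NOT 0 = 1
So n7 = 1 as required.

x1=0 x2=0 x3=0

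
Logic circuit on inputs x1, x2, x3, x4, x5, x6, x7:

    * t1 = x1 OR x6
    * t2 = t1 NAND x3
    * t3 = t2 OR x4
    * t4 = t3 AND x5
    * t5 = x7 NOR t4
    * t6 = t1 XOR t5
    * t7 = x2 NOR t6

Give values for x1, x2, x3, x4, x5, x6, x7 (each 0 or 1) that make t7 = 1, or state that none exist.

x1=1, x2=0, x3=1, x4=1, x5=0, x6=1, x7=0

t7 = x2 NOR t6 must be 1, so both x2 = 0 and t6 = 0.
t6 = t1 XOR t5 must be 0, so t1 and t5 are equal.
Check with x1=1, x2=0, x3=1, x4=1, x5=0, x6=1, x7=0:
t1 = x1 OR x6 = 1 OR 1 = 1
t2 = t1 NAND x3 = 1 NAND 1 = 0
t3 = t2 OR x4 = 0 OR 1 = 1
t4 = t3 AND x5 = 1 AND 0 = 0
t5 = x7 NOR t4 = 0 NOR 0 = 1
t6 = t1 XOR t5 = 1 XOR 1 = 0
t7 = x2 NOR t6 = 0 NOR 0 = 1
So t7 = 1 as required.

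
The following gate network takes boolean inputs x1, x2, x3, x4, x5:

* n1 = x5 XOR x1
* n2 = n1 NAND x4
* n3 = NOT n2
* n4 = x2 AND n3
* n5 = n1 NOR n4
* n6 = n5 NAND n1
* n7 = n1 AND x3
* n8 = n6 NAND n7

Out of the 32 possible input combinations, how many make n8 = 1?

n8 = n6 NAND n7 must be 1, so at least one of n6, n7 is 0.
Enumerating the 32 input combinations, 24 give n8 = 1 and 8 give n8 = 0.

24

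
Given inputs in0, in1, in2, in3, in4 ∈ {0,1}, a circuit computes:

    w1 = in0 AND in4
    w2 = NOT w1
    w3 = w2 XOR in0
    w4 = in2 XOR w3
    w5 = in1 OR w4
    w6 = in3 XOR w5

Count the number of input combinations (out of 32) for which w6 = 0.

w6 = in3 XOR w5 must be 0, so in3 and w5 are equal.
Enumerating the 32 input combinations, 16 give w6 = 0 and 16 give w6 = 1.

16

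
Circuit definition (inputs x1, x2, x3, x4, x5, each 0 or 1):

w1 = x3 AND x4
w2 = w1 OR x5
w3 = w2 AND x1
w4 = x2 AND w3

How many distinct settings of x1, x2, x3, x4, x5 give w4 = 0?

27

w4 = x2 AND w3 must be 0, so at least one of x2, w3 is 0.
Enumerating the 32 input combinations, 27 give w4 = 0 and 5 give w4 = 1.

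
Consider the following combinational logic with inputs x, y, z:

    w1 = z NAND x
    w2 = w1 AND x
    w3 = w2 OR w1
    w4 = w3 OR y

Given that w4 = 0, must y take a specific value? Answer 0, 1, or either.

0

w4 = w3 OR y must be 0, so both w3 = 0 and y = 0.
w3 = w2 OR w1 must be 0, so both w2 = 0 and w1 = 0.
Every assignment with w4 = 0 has y = 0; there are 1 such assignment(s).
  x=1, y=0, z=1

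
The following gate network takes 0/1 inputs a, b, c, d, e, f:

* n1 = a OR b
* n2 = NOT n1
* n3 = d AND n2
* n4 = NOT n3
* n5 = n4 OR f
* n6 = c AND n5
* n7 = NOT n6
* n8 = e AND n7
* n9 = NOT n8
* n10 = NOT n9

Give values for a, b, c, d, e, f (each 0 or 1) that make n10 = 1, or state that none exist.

n10 = NOT n9 must be 1, so n9 = 0.
n9 = NOT n8 must be 0, so n8 = 1.
Check with a=1, b=0, c=0, d=1, e=1, f=0:
n1 = a OR b = 1 OR 0 = 1
n2 = NOT n1 = NOT 1 = 0
n3 = d AND n2 = 1 AND 0 = 0
n4 = NOT n3 = NOT 0 = 1
n5 = n4 OR f = 1 OR 0 = 1
n6 = c AND n5 = 0 AND 1 = 0
n7 = NOT n6 = NOT 0 = 1
n8 = e AND n7 = 1 AND 1 = 1
n9 = NOT n8 = NOT 1 = 0
n10 = NOT n9 = NOT 0 = 1
So n10 = 1 as required.

a=1, b=0, c=0, d=1, e=1, f=0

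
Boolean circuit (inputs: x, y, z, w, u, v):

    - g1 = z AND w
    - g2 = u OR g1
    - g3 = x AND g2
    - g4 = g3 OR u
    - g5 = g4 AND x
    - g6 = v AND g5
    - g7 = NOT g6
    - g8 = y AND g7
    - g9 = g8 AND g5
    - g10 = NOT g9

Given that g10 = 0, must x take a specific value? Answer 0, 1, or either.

1

g10 = NOT g9 must be 0, so g9 = 1.
g9 = g8 AND g5 must be 1, so both g8 = 1 and g5 = 1.
Every assignment with g10 = 0 has x = 1; there are 5 such assignment(s).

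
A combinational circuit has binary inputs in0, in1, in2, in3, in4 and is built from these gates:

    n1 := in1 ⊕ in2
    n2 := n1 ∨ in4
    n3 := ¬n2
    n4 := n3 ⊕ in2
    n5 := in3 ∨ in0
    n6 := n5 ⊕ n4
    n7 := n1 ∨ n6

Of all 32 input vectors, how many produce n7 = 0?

8

n7 = n1 ∨ n6 must be 0, so both n1 = 0 and n6 = 0.
n1 = in1 ⊕ in2 must be 0, so in1 and in2 are equal.
n6 = n5 ⊕ n4 must be 0, so n5 and n4 are equal.
Enumerating the 32 input combinations, 8 give n7 = 0 and 24 give n7 = 1.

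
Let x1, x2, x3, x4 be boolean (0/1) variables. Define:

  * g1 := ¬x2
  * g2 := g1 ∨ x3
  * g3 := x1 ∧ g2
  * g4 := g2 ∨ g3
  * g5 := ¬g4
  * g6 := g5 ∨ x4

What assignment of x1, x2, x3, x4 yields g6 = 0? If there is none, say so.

x1=1 x2=0 x3=1 x4=0

g6 = g5 ∨ x4 must be 0, so both g5 = 0 and x4 = 0.
Check with x1=1 x2=0 x3=1 x4=0:
g1 = ¬x2 = ¬0 = 1
g2 = g1 ∨ x3 = 1 ∨ 1 = 1
g3 = x1 ∧ g2 = 1 ∧ 1 = 1
g4 = g2 ∨ g3 = 1 ∨ 1 = 1
g5 = ¬g4 = ¬1 = 0
g6 = g5 ∨ x4 = 0 ∨ 0 = 0
So g6 = 0 as required.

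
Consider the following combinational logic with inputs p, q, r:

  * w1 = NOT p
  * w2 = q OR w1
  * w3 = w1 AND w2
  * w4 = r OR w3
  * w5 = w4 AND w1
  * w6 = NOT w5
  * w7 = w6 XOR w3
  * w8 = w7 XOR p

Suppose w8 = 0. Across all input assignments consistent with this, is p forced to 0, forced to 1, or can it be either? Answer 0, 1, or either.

w8 = w7 XOR p must be 0, so w7 and p are equal.
Every assignment with w8 = 0 has p = 1; there are 4 such assignment(s).
  p=1, q=0, r=0
  p=1, q=0, r=1
  p=1, q=1, r=0
  p=1, q=1, r=1

1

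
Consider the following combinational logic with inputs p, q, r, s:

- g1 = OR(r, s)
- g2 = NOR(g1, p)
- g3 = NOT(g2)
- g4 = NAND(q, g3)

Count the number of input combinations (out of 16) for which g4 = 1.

g4 = NAND(q, g3) must be 1, so at least one of q, g3 is 0.
Enumerating the 16 input combinations, 9 give g4 = 1 and 7 give g4 = 0.

9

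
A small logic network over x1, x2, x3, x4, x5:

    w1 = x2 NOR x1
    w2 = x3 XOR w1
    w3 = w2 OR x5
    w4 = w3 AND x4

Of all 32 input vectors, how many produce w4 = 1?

12

w4 = w3 AND x4 must be 1, so both w3 = 1 and x4 = 1.
w3 = w2 OR x5 must be 1, so at least one of w2, x5 is 1.
Enumerating the 32 input combinations, 12 give w4 = 1 and 20 give w4 = 0.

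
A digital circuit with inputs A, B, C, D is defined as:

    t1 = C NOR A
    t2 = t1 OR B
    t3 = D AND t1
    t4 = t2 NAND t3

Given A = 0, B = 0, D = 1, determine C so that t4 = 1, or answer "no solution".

t4 = t2 NAND t3 must be 1, so at least one of t2, t3 is 0.
Check with A = 0, B = 0, D = 1 and C=1:
t1 = C NOR A = 1 NOR 0 = 0
t2 = t1 OR B = 0 OR 0 = 0
t3 = D AND t1 = 1 AND 0 = 0
t4 = t2 NAND t3 = 0 NAND 0 = 1
So t4 = 1.

C=1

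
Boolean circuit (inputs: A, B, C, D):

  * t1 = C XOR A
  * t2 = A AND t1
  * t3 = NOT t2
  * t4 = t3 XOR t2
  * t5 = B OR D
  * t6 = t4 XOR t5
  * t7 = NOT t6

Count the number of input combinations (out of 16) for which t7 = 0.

4

t7 = NOT t6 must be 0, so t6 = 1.
t6 = t4 XOR t5 must be 1, so t4 and t5 differ.
Satisfying assignments:
  A=0, B=0, C=0, D=0
  A=0, B=0, C=1, D=0
  A=1, B=0, C=0, D=0
  A=1, B=0, C=1, D=0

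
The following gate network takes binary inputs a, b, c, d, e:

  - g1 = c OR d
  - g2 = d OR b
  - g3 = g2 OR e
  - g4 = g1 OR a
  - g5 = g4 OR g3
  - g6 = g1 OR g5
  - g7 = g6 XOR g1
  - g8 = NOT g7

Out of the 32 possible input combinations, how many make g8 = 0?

g8 = NOT g7 must be 0, so g7 = 1.
g7 = g6 XOR g1 must be 1, so g6 and g1 differ.
Enumerating the 32 input combinations, 7 give g8 = 0 and 25 give g8 = 1.

7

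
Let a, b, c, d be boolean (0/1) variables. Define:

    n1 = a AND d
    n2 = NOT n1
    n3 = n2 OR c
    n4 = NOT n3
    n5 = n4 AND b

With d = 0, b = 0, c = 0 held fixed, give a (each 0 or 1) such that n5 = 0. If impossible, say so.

a=1

Check with d = 0, b = 0, c = 0 and a=1:
n1 = a AND d = 1 AND 0 = 0
n2 = NOT n1 = NOT 0 = 1
n3 = n2 OR c = 1 OR 0 = 1
n4 = NOT n3 = NOT 1 = 0
n5 = n4 AND b = 0 AND 0 = 0
So n5 = 0.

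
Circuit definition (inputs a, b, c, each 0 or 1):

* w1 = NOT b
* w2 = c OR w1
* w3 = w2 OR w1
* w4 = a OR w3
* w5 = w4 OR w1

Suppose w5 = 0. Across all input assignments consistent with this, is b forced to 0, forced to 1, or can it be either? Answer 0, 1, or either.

w5 = w4 OR w1 must be 0, so both w4 = 0 and w1 = 0.
w4 = a OR w3 must be 0, so both a = 0 and w3 = 0.
Every assignment with w5 = 0 has b = 1; there are 1 such assignment(s).
  a=0, b=1, c=0

1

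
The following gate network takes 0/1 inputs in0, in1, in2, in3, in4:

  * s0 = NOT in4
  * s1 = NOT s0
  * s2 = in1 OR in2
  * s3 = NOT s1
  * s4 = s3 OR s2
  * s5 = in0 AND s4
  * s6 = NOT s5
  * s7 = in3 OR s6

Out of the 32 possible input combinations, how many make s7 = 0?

7

s7 = in3 OR s6 must be 0, so both in3 = 0 and s6 = 0.
s6 = NOT s5 must be 0, so s5 = 1.
s5 = in0 AND s4 must be 1, so both in0 = 1 and s4 = 1.
Enumerating the 32 input combinations, 7 give s7 = 0 and 25 give s7 = 1.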